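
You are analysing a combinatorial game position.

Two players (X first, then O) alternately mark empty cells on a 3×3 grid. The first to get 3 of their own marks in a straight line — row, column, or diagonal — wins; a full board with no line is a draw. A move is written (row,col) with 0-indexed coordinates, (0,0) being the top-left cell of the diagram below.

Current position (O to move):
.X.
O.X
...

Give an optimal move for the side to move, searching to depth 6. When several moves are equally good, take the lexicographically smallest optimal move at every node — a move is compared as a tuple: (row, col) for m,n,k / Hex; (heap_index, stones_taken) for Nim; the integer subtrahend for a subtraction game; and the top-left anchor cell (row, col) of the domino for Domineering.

ply 1, O at .X./O.X/... | (0,0)=-1→OX./O.X/...; (0,2)=+0→.XO/O.X/...*; (1,1)=-1→.X./OOX/...; (2,0)=-1→.X./O.X/O..; (2,1)=-1→.X./O.X/.O.; (2,2)=+0→.X./O.X/..O
ply 2, X at .XO/O.X/... | (0,0)=+0→XXO/O.X/...*; (1,1)=+0→.XO/OXX/...; (2,0)=+0→.XO/O.X/X..; (2,1)=+0→.XO/O.X/.X.; (2,2)=-1→.XO/O.X/..X
ply 3, O at XXO/O.X/... | (1,1)=+0→XXO/OOX/...*; (2,0)=-1→XXO/O.X/O..; (2,1)=+0→XXO/O.X/.O.; (2,2)=+0→XXO/O.X/..O
ply 4, X at XXO/OOX/... | (2,0)=+0→XXO/OOX/X..*; (2,1)=-1→XXO/OOX/.X.; (2,2)=-1→XXO/OOX/..X
ply 5, O at XXO/OOX/X.. | (2,1)=+0→XXO/OOX/XO.*; (2,2)=+0→XXO/OOX/X.O
ply 6, X at XXO/OOX/XO. | (2,2)=+0→XXO/OOX/XOX*
ply 7: XXO/OOX/XOX is terminal +0 (O); from .X./O.X/... depth 6

O's best at [.X./O.X/...]: (0,2)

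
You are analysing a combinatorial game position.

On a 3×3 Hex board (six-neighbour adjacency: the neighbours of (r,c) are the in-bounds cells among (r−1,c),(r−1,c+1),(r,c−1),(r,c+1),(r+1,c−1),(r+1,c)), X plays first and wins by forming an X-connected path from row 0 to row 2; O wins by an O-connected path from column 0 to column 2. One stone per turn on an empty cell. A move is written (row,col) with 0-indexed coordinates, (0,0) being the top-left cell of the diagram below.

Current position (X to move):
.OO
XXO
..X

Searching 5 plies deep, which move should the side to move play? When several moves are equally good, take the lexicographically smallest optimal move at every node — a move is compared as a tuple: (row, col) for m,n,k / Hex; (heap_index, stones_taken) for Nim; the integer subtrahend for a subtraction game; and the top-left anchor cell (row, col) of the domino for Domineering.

X's best at [.OO/XXO/..X]: (0,0)

p1 X@[.OO/XXO/..X]: (0,0)[XOO/XXO/..X]+1* (2,0)[.OO/XXO/X.X]-1 (2,1)[.OO/XXO/.XX]-1
p2 O@[XOO/XXO/..X]: (2,0)[XOO/XXO/O.X]-1* (2,1)[XOO/XXO/.OX]-1
p3 X@[XOO/XXO/O.X]: (2,1)[XOO/XXO/OXX]+1*
p4 O@[XOO/XXO/OXX] terminal -1; root [.OO/XXO/..X] d5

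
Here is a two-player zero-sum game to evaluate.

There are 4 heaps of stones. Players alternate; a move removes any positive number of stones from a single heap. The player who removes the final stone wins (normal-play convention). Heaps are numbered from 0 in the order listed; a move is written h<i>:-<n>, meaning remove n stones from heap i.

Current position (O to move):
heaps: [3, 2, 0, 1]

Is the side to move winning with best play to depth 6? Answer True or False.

O winning at [(3,2,0,1)]: False

p1 O@[(3,2,0,1)]: h0:-1[(2,2,0,1)]-1* h0:-2[(1,2,0,1)]-1 h0:-3[(0,2,0,1)]-1 h1:-1[(3,1,0,1)]-1 h1:-2[(3,0,0,1)]-1 h3:-1[(3,2,0,0)]-1
p2 X@[(2,2,0,1)]: h0:-1[(1,2,0,1)]-1 h0:-2[(0,2,0,1)]-1 h1:-1[(2,1,0,1)]-1 h1:-2[(2,0,0,1)]-1 h3:-1[(2,2,0,0)]+1*
p3 O@[(2,2,0,0)]: h0:-1[(1,2,0,0)]-1* h0:-2[(0,2,0,0)]-1 h1:-1[(2,1,0,0)]-1 h1:-2[(2,0,0,0)]-1
p4 X@[(1,2,0,0)]: h0:-1[(0,2,0,0)]-1 h1:-1[(1,1,0,0)]+1* h1:-2[(1,0,0,0)]-1
p5 O@[(1,1,0,0)]: h0:-1[(0,1,0,0)]-1* h1:-1[(1,0,0,0)]-1
p6 X@[(0,1,0,0)]: h1:-1[(0,0,0,0)]+1*
p7 O@[(0,0,0,0)] terminal -1; root [(3,2,0,1)] d6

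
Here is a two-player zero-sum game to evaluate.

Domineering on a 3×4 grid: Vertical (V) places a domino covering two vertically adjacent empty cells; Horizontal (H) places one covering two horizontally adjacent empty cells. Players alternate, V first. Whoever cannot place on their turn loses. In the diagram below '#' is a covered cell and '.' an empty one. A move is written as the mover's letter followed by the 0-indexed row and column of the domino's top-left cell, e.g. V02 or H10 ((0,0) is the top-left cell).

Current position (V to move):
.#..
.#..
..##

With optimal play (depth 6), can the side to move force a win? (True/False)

V winning at [.#../.#../..##]: True

p1 V@[.#../.#../..##]: V00[##../##../..##]-1 V02[.##./.##./..##]+1* V03[.#.#/.#.#/..##]+1 V10[.#../##../#.##]-1
p2 H@[.##./.##./..##]: H20[.##./.##./####]-1*
p3 V@[.##./.##./####]: V00[###./###./####]+1* V03[.###/.###/####]+1
p4 H@[###./###./####] terminal -1; root [.#../.#../..##] d6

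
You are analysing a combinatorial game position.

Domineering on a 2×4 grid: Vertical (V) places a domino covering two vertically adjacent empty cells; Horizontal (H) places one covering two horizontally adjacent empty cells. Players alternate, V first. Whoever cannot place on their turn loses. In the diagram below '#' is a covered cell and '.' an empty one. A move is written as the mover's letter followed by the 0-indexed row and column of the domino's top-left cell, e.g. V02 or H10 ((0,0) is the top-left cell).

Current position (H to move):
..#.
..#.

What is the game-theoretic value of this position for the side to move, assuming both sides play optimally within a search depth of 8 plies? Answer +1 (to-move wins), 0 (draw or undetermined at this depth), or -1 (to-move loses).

value(..#./..#., H) = +1

p1 H@[..#./..#.]: H00[###./..#.]+1* H10[..#./###.]+1
p2 V@[###./..#.]: V03[####/..##]-1*
p3 H@[####/..##]: H10[####/####]+1*
p4 V@[####/####] terminal -1; root [..#./..#.] d8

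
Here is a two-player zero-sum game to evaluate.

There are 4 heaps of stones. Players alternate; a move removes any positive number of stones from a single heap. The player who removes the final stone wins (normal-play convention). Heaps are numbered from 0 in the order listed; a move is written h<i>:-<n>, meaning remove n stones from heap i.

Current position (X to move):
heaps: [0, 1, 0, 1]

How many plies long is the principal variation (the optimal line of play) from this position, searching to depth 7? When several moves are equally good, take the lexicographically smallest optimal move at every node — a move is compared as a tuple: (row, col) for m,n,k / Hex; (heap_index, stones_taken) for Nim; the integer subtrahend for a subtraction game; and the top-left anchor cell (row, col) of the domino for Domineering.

PV length from [(0,1,0,1)]: 2 plies

ply 1, X at (0,1,0,1) | h1:-1=-1→(0,0,0,1)*; h3:-1=-1→(0,1,0,0)
ply 2, O at (0,0,0,1) | h3:-1=+1→(0,0,0,0)*
ply 3: (0,0,0,0) is terminal -1 (X); from (0,1,0,1) depth 7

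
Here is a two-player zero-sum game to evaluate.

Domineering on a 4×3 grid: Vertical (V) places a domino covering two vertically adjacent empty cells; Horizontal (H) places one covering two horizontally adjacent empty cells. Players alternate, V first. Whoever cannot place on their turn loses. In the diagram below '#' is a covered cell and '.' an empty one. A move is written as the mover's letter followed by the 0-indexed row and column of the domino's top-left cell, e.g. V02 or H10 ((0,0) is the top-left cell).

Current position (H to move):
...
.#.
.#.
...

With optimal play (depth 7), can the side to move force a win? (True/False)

H winning at [.../.#./.#./...]: False

[.../.#./.#./...] H move#1: H00:-1/##./.#./.#./...*, H01:-1/.##/.#./.#./..., H30:-1/.../.#./.#./##., H31:-1/.../.#./.#./.##
[##./.#./.#./...] V move#2: V02:+1/###/.##/.#./...*, V10:+1/##./##./##./..., V12:+1/##./.##/.##/..., V20:+1/##./.#./##./#.., V22:+1/##./.#./.##/..#
[###/.##/.#./...] H move#3: H30:-1/###/.##/.#./##.*, H31:-1/###/.##/.#./.##
[###/.##/.#./##.] V move#4: V10:+1/###/###/##./##.*, V22:+1/###/.##/.##/###
[###/###/##./##.] end (terminal -1, H#5); searched .../.#./.#./... to 7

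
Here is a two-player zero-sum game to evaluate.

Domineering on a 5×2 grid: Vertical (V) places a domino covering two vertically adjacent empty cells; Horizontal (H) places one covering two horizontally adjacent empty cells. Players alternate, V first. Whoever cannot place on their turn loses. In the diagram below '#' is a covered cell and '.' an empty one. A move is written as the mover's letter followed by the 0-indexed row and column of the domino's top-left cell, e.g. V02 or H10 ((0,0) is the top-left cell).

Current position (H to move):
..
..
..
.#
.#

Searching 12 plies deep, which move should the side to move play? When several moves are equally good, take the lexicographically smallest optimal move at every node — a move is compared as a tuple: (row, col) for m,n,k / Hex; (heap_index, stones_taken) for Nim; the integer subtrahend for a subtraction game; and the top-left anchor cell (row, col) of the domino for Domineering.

H's best at [../../../.#/.#]: H10

ply 1, H at ../../../.#/.# | H00=-1→##/../../.#/.#; H10=+1→../##/../.#/.#*; H20=-1→../../##/.#/.#
ply 2, V at ../##/../.#/.# | V20=-1→../##/#./##/.#*; V30=-1→../##/../##/##
ply 3, H at ../##/#./##/.# | H00=+1→##/##/#./##/.#*
ply 4: ##/##/#./##/.# is terminal -1 (V); from ../../../.#/.# depth 12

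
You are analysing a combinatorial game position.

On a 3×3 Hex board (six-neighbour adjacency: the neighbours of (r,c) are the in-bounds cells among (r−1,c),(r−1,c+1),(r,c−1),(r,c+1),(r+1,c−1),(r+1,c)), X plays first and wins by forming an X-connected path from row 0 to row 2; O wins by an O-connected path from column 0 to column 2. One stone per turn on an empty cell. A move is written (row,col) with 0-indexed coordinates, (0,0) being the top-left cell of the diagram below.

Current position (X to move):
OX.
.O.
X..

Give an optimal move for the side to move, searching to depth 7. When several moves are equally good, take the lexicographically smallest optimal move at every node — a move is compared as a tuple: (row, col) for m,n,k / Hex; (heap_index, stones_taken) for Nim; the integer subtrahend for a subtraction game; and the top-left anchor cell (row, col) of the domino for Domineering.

X's best at [OX./.O./X..]: (0,2)

ply 1, X at OX./.O./X.. | (0,2)=+1→OXX/.O./X..*; (1,0)=+1→OX./XO./X..; (1,2)=+1→OX./.OX/X..; (2,1)=-1→OX./.O./XX.; (2,2)=-1→OX./.O./X.X
ply 2, O at OXX/.O./X.. | (1,0)=-1→OXX/OO./X..*; (1,2)=-1→OXX/.OO/X..; (2,1)=-1→OXX/.O./XO.; (2,2)=-1→OXX/.O./X.O
ply 3, X at OXX/OO./X.. | (1,2)=+1→OXX/OOX/X..*; (2,1)=-1→OXX/OO./XX.; (2,2)=-1→OXX/OO./X.X
ply 4, O at OXX/OOX/X.. | (2,1)=-1→OXX/OOX/XO.*; (2,2)=-1→OXX/OOX/X.O
ply 5, X at OXX/OOX/XO. | (2,2)=+1→OXX/OOX/XOX*
ply 6: OXX/OOX/XOX is terminal -1 (O); from OX./.O./X.. depth 7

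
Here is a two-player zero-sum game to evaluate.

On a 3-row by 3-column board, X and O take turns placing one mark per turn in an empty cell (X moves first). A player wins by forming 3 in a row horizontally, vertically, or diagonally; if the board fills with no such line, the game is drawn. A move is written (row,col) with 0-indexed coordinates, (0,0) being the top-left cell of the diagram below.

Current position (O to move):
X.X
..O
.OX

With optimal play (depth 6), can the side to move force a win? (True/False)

O winning at [X.X/..O/.OX]: False

[X.X/..O/.OX] O move#1: (0,1):-1/XOX/..O/.OX*, (1,0):-1/X.X/O.O/.OX, (1,1):-1/X.X/.OO/.OX, (2,0):-1/X.X/..O/OOX
[XOX/..O/.OX] X move#2: (1,0):-1/XOX/X.O/.OX, (1,1):+1/XOX/.XO/.OX*, (2,0):-1/XOX/..O/XOX
[XOX/.XO/.OX] end (terminal -1, O#3); searched X.X/..O/.OX to 6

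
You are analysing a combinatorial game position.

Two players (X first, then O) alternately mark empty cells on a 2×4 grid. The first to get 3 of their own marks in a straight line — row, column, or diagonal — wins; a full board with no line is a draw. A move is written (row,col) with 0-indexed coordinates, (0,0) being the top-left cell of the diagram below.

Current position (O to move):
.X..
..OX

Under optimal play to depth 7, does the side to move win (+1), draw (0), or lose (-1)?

value(.X../..OX, O) = 0

ply 1, O at .X../..OX | (0,0)=+0→OX../..OX*; (0,2)=+0→.XO./..OX; (0,3)=+0→.X.O/..OX; (1,0)=+0→.X../O.OX; (1,1)=+0→.X../.OOX
ply 2, X at OX../..OX | (0,2)=+0→OXX./..OX*; (0,3)=+0→OX.X/..OX; (1,0)=+0→OX../X.OX; (1,1)=+0→OX../.XOX
ply 3, O at OXX./..OX | (0,3)=+0→OXXO/..OX*; (1,0)=-1→OXX./O.OX; (1,1)=-1→OXX./.OOX
ply 4, X at OXXO/..OX | (1,0)=+0→OXXO/X.OX*; (1,1)=+0→OXXO/.XOX
ply 5, O at OXXO/X.OX | (1,1)=+0→OXXO/XOOX*
ply 6: OXXO/XOOX is terminal +0 (X); from .X../..OX depth 7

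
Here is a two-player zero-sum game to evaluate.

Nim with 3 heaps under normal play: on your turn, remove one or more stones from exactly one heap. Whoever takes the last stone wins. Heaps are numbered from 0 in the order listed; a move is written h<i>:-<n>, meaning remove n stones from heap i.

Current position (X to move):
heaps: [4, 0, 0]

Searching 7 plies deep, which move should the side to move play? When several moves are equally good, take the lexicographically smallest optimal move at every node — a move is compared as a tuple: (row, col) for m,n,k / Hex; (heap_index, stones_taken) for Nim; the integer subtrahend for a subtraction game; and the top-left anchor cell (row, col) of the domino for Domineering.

X's best at [(4,0,0)]: h0:-4

[(4,0,0)] X move#1: h0:-1:-1/(3,0,0), h0:-2:-1/(2,0,0), h0:-3:-1/(1,0,0), h0:-4:+1/(0,0,0)*
[(0,0,0)] end (terminal -1, O#2); searched (4,0,0) to 7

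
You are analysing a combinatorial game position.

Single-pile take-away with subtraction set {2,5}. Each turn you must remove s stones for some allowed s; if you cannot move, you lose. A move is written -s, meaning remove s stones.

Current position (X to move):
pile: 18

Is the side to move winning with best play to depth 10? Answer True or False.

X winning at [18]: False

[18] X move#1: -2:-1/16*, -5:-1/13
[16] O move#2: -2:+1/14*, -5:+1/11
[14] X move#3: -2:-1/12*, -5:-1/9
[12] O move#4: -2:-1/10, -5:+1/7*
[7] X move#5: -2:-1/5*, -5:-1/2
[5] O move#6: -2:-1/3, -5:+1/0*
[0] end (terminal -1, X#7); searched 18 to 10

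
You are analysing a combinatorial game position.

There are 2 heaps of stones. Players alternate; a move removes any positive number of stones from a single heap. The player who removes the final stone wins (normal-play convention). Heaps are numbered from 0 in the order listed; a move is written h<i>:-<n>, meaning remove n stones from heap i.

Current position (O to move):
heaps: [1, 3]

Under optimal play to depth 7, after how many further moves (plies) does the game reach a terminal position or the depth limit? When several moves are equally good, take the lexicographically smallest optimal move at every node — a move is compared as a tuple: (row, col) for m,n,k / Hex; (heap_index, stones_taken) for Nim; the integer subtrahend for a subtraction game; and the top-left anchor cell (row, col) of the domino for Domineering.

PV length from [(1,3)]: 3 plies

ply 1, O at (1,3) | h0:-1=-1→(0,3); h1:-1=-1→(1,2); h1:-2=+1→(1,1)*; h1:-3=-1→(1,0)
ply 2, X at (1,1) | h0:-1=-1→(0,1)*; h1:-1=-1→(1,0)
ply 3, O at (0,1) | h1:-1=+1→(0,0)*
ply 4: (0,0) is terminal -1 (X); from (1,3) depth 7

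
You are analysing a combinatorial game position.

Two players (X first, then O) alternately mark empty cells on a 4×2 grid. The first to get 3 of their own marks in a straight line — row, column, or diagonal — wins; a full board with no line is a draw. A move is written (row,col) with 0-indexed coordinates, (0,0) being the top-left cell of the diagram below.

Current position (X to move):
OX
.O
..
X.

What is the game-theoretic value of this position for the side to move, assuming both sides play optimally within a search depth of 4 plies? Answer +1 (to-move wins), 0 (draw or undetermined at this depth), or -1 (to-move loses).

value(OX/.O/../X., X) = 0

[OX/.O/../X.] X move#1: (1,0):+0/OX/XO/../X.*, (2,0):+0/OX/.O/X./X., (2,1):+0/OX/.O/.X/X., (3,1):+0/OX/.O/../XX
[OX/XO/../X.] O move#2: (2,0):+0/OX/XO/O./X.*, (2,1):-1/OX/XO/.O/X., (3,1):-1/OX/XO/../XO
[OX/XO/O./X.] X move#3: (2,1):+0/OX/XO/OX/X.*, (3,1):+0/OX/XO/O./XX
[OX/XO/OX/X.] O move#4: (3,1):+0/OX/XO/OX/XO*
[OX/XO/OX/XO] end (terminal +0, X#5); searched OX/.O/../X. to 4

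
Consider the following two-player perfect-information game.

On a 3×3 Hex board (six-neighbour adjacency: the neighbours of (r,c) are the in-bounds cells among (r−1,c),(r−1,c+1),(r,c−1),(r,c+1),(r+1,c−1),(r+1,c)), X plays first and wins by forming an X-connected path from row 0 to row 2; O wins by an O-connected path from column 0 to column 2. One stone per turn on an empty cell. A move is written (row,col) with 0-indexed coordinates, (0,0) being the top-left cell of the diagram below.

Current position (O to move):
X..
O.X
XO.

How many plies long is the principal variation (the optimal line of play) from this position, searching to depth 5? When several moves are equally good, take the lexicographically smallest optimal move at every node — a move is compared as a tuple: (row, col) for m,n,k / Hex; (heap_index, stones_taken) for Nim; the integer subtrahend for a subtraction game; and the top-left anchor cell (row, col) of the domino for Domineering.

PV length from [X../O.X/XO.]: 3 plies

p1 O@[X../O.X/XO.]: (0,1)[XO./O.X/XO.]-1 (0,2)[X.O/O.X/XO.]+1* (1,1)[X../OOX/XO.]+1 (2,2)[X../O.X/XOO]-1
p2 X@[X.O/O.X/XO.]: (0,1)[XXO/O.X/XO.]-1* (1,1)[X.O/OXX/XO.]-1 (2,2)[X.O/O.X/XOX]-1
p3 O@[XXO/O.X/XO.]: (1,1)[XXO/OOX/XO.]+1* (2,2)[XXO/O.X/XOO]-1
p4 X@[XXO/OOX/XO.] terminal -1; root [X../O.X/XO.] d5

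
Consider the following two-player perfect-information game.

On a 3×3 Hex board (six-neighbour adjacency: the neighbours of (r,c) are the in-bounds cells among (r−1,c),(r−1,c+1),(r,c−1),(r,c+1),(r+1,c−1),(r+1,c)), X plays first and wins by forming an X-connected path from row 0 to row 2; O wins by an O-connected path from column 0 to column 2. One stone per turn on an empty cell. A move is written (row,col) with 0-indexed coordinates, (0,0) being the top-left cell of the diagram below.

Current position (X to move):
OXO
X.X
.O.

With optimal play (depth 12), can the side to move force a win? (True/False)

X winning at [OXO/X.X/.O.]: True

p1 X@[OXO/X.X/.O.]: (1,1)[OXO/XXX/.O.]+1* (2,0)[OXO/X.X/XO.]+1 (2,2)[OXO/X.X/.OX]+1
p2 O@[OXO/XXX/.O.]: (2,0)[OXO/XXX/OO.]-1* (2,2)[OXO/XXX/.OO]-1
p3 X@[OXO/XXX/OO.]: (2,2)[OXO/XXX/OOX]+1*
p4 O@[OXO/XXX/OOX] terminal -1; root [OXO/X.X/.O.] d12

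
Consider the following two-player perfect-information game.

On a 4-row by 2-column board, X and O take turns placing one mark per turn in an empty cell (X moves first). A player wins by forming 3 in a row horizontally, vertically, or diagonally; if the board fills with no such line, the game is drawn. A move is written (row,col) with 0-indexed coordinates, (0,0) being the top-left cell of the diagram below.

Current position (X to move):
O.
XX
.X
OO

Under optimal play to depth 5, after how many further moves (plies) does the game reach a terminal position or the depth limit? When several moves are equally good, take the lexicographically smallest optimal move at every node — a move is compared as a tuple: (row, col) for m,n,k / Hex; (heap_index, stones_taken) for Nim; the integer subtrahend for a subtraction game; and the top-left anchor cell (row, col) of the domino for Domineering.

PV length from [O./XX/.X/OO]: 1 ply

[O./XX/.X/OO] X move#1: (0,1):+1/OX/XX/.X/OO*, (2,0):+0/O./XX/XX/OO
[OX/XX/.X/OO] end (terminal -1, O#2); searched O./XX/.X/OO to 5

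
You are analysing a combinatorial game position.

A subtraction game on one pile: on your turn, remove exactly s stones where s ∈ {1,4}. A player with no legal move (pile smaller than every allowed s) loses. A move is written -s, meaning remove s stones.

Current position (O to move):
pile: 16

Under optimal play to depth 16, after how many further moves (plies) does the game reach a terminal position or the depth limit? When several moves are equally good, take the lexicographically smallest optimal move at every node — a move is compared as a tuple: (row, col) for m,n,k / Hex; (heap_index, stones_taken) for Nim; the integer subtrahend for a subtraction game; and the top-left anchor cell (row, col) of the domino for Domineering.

ply 1, O at 16 | -1=+1→15*; -4=+1→12
ply 2, X at 15 | -1=-1→14*; -4=-1→11
ply 3, O at 14 | -1=-1→13; -4=+1→10*
ply 4, X at 10 | -1=-1→9*; -4=-1→6
ply 5, O at 9 | -1=-1→8; -4=+1→5*
ply 6, X at 5 | -1=-1→4*; -4=-1→1
ply 7, O at 4 | -1=-1→3; -4=+1→0*
ply 8: 0 is terminal -1 (X); from 16 depth 16

PV length from [16]: 7 plies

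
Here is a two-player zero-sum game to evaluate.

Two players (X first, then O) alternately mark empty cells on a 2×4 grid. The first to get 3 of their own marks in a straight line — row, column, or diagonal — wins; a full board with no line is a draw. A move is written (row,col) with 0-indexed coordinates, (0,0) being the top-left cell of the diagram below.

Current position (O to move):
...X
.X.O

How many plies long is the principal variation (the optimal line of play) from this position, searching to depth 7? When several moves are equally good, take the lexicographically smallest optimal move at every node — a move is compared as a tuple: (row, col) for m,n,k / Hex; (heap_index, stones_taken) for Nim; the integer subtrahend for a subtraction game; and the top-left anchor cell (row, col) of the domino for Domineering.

PV length from [...X/.X.O]: 5 plies

p1 O@[...X/.X.O]: (0,0)[O..X/.X.O]+0* (0,1)[.O.X/.X.O]+0 (0,2)[..OX/.X.O]+0 (1,0)[...X/OX.O]+0 (1,2)[...X/.XOO]+0
p2 X@[O..X/.X.O]: (0,1)[OX.X/.X.O]+0* (0,2)[O.XX/.X.O]+0 (1,0)[O..X/XX.O]+0 (1,2)[O..X/.XXO]+0
p3 O@[OX.X/.X.O]: (0,2)[OXOX/.X.O]+0* (1,0)[OX.X/OX.O]-1 (1,2)[OX.X/.XOO]-1
p4 X@[OXOX/.X.O]: (1,0)[OXOX/XX.O]+0* (1,2)[OXOX/.XXO]+0
p5 O@[OXOX/XX.O]: (1,2)[OXOX/XXOO]+0*
p6 X@[OXOX/XXOO] terminal +0; root [...X/.X.O] d7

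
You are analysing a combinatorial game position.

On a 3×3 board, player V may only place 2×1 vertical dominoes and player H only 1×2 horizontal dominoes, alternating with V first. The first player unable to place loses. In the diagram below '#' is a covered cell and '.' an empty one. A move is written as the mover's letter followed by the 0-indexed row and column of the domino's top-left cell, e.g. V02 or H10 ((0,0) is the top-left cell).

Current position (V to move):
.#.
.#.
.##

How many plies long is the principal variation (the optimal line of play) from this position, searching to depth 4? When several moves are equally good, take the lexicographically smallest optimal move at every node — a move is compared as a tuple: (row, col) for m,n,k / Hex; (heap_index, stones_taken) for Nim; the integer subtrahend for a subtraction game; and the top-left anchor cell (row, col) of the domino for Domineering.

PV length from [.#./.#./.##]: 1 ply

ply 1, V at .#./.#./.## | V00=+1→##./##./.##*; V02=+1→.##/.##/.##; V10=+1→.#./##./###
ply 2: ##./##./.## is terminal -1 (H); from .#./.#./.## depth 4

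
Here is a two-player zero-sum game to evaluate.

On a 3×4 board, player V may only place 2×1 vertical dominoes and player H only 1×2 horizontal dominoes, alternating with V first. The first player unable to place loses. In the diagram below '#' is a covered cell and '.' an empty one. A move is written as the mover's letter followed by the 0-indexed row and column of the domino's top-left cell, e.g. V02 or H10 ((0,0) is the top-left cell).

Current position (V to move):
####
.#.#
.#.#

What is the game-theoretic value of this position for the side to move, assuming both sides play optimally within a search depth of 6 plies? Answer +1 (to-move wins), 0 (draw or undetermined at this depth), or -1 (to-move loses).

ply 1, V at ####/.#.#/.#.# | V10=+1→####/##.#/##.#*; V12=+1→####/.###/.###
ply 2: ####/##.#/##.# is terminal -1 (H); from ####/.#.#/.#.# depth 6

value(####/.#.#/.#.#, V) = +1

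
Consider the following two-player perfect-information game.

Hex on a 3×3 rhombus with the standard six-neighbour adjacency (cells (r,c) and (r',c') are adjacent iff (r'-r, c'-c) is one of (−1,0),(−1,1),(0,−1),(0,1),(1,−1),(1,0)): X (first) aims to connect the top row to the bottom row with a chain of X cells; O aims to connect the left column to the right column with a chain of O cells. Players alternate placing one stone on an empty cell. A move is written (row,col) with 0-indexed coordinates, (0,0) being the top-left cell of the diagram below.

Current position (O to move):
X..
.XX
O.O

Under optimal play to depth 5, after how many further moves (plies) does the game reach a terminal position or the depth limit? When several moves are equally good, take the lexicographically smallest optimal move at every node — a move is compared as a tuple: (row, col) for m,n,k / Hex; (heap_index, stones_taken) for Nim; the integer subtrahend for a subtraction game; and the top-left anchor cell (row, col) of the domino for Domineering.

p1 O@[X../.XX/O.O]: (0,1)[XO./.XX/O.O]-1 (0,2)[X.O/.XX/O.O]-1 (1,0)[X../OXX/O.O]-1 (2,1)[X../.XX/OOO]+1*
p2 X@[X../.XX/OOO] terminal -1; root [X../.XX/O.O] d5

PV length from [X../.XX/O.O]: 1 ply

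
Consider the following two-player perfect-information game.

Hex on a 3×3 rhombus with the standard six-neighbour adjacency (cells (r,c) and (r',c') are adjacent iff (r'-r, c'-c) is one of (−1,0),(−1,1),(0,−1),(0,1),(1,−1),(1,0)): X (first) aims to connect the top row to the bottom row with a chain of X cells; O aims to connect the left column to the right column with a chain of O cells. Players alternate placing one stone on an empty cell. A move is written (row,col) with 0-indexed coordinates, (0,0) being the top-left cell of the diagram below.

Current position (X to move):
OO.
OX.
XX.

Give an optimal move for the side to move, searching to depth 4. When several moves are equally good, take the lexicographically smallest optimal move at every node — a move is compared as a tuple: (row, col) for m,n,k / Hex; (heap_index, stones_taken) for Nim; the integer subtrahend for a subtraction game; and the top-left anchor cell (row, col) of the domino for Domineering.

X's best at [OO./OX./XX.]: (0,2)

p1 X@[OO./OX./XX.]: (0,2)[OOX/OX./XX.]+1* (1,2)[OO./OXX/XX.]-1 (2,2)[OO./OX./XXX]-1
p2 O@[OOX/OX./XX.] terminal -1; root [OO./OX./XX.] d4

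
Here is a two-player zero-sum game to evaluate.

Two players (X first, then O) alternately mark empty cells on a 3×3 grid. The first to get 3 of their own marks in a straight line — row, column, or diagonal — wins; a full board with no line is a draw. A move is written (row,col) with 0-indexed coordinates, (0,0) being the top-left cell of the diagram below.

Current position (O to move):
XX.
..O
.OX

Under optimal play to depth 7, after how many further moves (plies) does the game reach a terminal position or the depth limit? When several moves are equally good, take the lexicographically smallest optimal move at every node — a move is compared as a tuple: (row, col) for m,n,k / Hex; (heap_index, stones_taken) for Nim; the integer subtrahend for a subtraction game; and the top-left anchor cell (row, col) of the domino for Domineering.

ply 1, O at XX./..O/.OX | (0,2)=-1→XXO/..O/.OX*; (1,0)=-1→XX./O.O/.OX; (1,1)=-1→XX./.OO/.OX; (2,0)=-1→XX./..O/OOX
ply 2, X at XXO/..O/.OX | (1,0)=+1→XXO/X.O/.OX*; (1,1)=+1→XXO/.XO/.OX; (2,0)=+1→XXO/..O/XOX
ply 3, O at XXO/X.O/.OX | (1,1)=-1→XXO/XOO/.OX*; (2,0)=-1→XXO/X.O/OOX
ply 4, X at XXO/XOO/.OX | (2,0)=+1→XXO/XOO/XOX*
ply 5: XXO/XOO/XOX is terminal -1 (O); from XX./..O/.OX depth 7

PV length from [XX./..O/.OX]: 4 plies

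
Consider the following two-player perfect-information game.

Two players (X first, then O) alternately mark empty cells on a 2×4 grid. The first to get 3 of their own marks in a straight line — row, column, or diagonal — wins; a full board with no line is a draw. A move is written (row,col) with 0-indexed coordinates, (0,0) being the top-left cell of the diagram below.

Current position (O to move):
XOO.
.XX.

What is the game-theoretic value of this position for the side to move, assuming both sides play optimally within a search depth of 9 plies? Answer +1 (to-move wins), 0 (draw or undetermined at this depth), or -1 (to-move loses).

ply 1, O at XOO./.XX. | (0,3)=+1→XOOO/.XX.*; (1,0)=-1→XOO./OXX.; (1,3)=-1→XOO./.XXO
ply 2: XOOO/.XX. is terminal -1 (X); from XOO./.XX. depth 9

value(XOO./.XX., O) = +1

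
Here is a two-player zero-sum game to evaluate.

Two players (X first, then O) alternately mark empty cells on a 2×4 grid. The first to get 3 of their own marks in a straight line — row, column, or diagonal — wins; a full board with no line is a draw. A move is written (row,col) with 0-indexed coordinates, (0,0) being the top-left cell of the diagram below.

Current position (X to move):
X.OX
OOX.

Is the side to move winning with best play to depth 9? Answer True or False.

[X.OX/OOX.] X move#1: (0,1):+0/XXOX/OOX.*, (1,3):+0/X.OX/OOXX
[XXOX/OOX.] O move#2: (1,3):+0/XXOX/OOXO*
[XXOX/OOXO] end (terminal +0, X#3); searched X.OX/OOX. to 9

X winning at [X.OX/OOX.]: False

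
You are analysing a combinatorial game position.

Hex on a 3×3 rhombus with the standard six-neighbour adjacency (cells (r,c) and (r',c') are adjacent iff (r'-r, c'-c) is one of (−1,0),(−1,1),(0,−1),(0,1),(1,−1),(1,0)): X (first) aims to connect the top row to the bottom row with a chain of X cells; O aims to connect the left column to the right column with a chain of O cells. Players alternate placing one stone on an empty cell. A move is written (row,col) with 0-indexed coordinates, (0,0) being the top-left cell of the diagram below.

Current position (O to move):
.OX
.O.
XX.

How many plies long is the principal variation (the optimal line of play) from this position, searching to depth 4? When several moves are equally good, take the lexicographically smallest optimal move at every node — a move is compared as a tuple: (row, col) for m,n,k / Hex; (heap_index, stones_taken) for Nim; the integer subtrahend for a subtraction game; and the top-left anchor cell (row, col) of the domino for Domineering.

[.OX/.O./XX.] O move#1: (0,0):-1/OOX/.O./XX., (1,0):-1/.OX/OO./XX., (1,2):+1/.OX/.OO/XX.*, (2,2):-1/.OX/.O./XXO
[.OX/.OO/XX.] X move#2: (0,0):-1/XOX/.OO/XX.*, (1,0):-1/.OX/XOO/XX., (2,2):-1/.OX/.OO/XXX
[XOX/.OO/XX.] O move#3: (1,0):+1/XOX/OOO/XX.*, (2,2):-1/XOX/.OO/XXO
[XOX/OOO/XX.] end (terminal -1, X#4); searched .OX/.O./XX. to 4

PV length from [.OX/.O./XX.]: 3 plies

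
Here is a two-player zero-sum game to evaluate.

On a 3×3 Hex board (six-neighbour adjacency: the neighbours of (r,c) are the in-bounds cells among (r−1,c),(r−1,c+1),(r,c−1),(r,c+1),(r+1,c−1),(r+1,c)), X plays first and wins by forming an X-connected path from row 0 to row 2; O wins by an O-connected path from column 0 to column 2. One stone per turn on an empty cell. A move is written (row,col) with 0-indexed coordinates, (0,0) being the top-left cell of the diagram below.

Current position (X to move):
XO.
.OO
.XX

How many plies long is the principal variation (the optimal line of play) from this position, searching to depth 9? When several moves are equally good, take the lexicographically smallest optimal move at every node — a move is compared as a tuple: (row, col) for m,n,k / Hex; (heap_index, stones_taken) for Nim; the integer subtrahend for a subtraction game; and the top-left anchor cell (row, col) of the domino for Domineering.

PV length from [XO./.OO/.XX]: 2 plies

ply 1, X at XO./.OO/.XX | (0,2)=-1→XOX/.OO/.XX*; (1,0)=-1→XO./XOO/.XX; (2,0)=-1→XO./.OO/XXX
ply 2, O at XOX/.OO/.XX | (1,0)=+1→XOX/OOO/.XX*; (2,0)=+1→XOX/.OO/OXX
ply 3: XOX/OOO/.XX is terminal -1 (X); from XO./.OO/.XX depth 9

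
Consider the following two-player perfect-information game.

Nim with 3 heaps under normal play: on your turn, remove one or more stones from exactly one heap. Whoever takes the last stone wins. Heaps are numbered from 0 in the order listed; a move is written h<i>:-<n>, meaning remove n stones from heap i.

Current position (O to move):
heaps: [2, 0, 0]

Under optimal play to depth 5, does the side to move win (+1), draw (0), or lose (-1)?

ply 1, O at (2,0,0) | h0:-1=-1→(1,0,0); h0:-2=+1→(0,0,0)*
ply 2: (0,0,0) is terminal -1 (X); from (2,0,0) depth 5

value((2,0,0), O) = +1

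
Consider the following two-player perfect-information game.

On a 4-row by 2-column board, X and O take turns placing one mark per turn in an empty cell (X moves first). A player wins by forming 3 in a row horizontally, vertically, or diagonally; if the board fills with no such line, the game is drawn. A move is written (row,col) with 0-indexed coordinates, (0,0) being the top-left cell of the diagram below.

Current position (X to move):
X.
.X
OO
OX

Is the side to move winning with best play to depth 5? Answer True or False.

ply 1, X at X./.X/OO/OX | (0,1)=-1→XX/.X/OO/OX; (1,0)=+0→X./XX/OO/OX*
ply 2, O at X./XX/OO/OX | (0,1)=+0→XO/XX/OO/OX*
ply 3: XO/XX/OO/OX is terminal +0 (X); from X./.X/OO/OX depth 5

X winning at [X./.X/OO/OX]: False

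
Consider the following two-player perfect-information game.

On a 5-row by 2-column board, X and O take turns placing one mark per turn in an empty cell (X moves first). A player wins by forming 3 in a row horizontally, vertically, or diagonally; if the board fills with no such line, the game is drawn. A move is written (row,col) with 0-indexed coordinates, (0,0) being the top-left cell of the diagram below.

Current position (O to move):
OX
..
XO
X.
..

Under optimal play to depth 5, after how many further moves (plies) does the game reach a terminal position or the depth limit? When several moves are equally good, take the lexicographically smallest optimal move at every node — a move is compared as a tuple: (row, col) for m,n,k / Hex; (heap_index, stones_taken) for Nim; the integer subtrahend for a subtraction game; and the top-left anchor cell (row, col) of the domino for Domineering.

PV length from [OX/../XO/X./..]: 2 plies

p1 O@[OX/../XO/X./..]: (1,0)[OX/O./XO/X./..]-1* (1,1)[OX/.O/XO/X./..]-1 (3,1)[OX/../XO/XO/..]-1 (4,0)[OX/../XO/X./O.]-1 (4,1)[OX/../XO/X./.O]-1
p2 X@[OX/O./XO/X./..]: (1,1)[OX/OX/XO/X./..]+0 (3,1)[OX/O./XO/XX/..]+0 (4,0)[OX/O./XO/X./X.]+1* (4,1)[OX/O./XO/X./.X]+0
p3 O@[OX/O./XO/X./X.] terminal -1; root [OX/../XO/X./..] d5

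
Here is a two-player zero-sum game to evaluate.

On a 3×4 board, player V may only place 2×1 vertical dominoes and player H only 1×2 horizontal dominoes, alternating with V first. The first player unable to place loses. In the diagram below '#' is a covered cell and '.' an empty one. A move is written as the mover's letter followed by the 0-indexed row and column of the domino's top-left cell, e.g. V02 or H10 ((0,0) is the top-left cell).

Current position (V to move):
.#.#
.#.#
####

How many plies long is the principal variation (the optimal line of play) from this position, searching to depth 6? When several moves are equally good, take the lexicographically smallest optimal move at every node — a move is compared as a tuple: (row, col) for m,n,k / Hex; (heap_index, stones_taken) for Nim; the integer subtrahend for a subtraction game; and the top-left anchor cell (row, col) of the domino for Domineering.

p1 V@[.#.#/.#.#/####]: V00[##.#/##.#/####]+1* V02[.###/.###/####]+1
p2 H@[##.#/##.#/####] terminal -1; root [.#.#/.#.#/####] d6

PV length from [.#.#/.#.#/####]: 1 ply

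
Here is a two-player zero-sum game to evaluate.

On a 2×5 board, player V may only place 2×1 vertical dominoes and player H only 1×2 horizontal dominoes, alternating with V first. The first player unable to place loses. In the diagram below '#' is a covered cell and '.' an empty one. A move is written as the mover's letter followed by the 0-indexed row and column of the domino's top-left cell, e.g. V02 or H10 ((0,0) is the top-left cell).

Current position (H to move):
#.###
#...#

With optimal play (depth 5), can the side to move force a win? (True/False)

[#.###/#...#] H move#1: H11:+1/#.###/###.#*, H12:-1/#.###/#.###
[#.###/###.#] end (terminal -1, V#2); searched #.###/#...# to 5

H winning at [#.###/#...#]: True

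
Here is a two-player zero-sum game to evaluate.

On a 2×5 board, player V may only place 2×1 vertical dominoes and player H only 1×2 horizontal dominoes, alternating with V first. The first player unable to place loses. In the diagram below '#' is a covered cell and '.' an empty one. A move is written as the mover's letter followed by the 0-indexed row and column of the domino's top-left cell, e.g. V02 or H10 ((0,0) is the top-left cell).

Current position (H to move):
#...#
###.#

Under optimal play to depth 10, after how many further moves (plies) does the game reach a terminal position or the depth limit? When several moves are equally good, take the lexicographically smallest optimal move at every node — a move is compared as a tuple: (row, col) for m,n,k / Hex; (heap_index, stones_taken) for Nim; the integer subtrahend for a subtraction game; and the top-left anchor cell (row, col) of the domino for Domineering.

[#...#/###.#] H move#1: H01:-1/###.#/###.#, H02:+1/#.###/###.#*
[#.###/###.#] end (terminal -1, V#2); searched #...#/###.# to 10

PV length from [#...#/###.#]: 1 ply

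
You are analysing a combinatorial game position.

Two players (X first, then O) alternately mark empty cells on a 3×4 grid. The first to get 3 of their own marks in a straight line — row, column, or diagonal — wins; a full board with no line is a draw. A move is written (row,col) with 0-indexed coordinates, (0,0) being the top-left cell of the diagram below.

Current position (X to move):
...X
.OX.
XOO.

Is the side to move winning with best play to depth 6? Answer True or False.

[...X/.OX./XOO.] X move#1: (0,0):-1/X..X/.OX./XOO.*, (0,1):-1/.X.X/.OX./XOO., (0,2):-1/..XX/.OX./XOO., (1,0):-1/...X/XOX./XOO., (1,3):-1/...X/.OXX/XOO., (2,3):-1/...X/.OX./XOOX
[X..X/.OX./XOO.] O move#2: (0,1):+1/XO.X/.OX./XOO.*, (0,2):-1/X.OX/.OX./XOO., (1,0):+1/X..X/OOX./XOO., (1,3):-1/X..X/.OXO/XOO., (2,3):+1/X..X/.OX./XOOO
[XO.X/.OX./XOO.] end (terminal -1, X#3); searched ...X/.OX./XOO. to 6

X winning at [...X/.OX./XOO.]: False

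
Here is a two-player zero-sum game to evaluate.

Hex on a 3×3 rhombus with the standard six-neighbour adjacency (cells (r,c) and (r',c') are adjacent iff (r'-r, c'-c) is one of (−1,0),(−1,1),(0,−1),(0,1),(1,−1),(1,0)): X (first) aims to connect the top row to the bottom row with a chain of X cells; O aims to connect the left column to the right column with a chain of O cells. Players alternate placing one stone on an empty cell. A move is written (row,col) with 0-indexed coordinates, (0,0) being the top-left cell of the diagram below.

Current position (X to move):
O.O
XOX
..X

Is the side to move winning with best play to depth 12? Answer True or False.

X winning at [O.O/XOX/..X]: False

[O.O/XOX/..X] X move#1: (0,1):-1/OXO/XOX/..X*, (2,0):-1/O.O/XOX/X.X, (2,1):-1/O.O/XOX/.XX
[OXO/XOX/..X] O move#2: (2,0):+1/OXO/XOX/O.X*, (2,1):-1/OXO/XOX/.OX
[OXO/XOX/O.X] end (terminal -1, X#3); searched O.O/XOX/..X to 12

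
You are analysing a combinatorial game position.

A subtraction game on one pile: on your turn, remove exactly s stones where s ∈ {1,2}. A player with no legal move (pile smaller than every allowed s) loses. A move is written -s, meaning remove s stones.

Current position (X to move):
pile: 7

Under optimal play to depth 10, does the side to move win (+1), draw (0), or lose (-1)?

[7] X move#1: -1:+1/6*, -2:-1/5
[6] O move#2: -1:-1/5*, -2:-1/4
[5] X move#3: -1:-1/4, -2:+1/3*
[3] O move#4: -1:-1/2*, -2:-1/1
[2] X move#5: -1:-1/1, -2:+1/0*
[0] end (terminal -1, O#6); searched 7 to 10

value(7, X) = +1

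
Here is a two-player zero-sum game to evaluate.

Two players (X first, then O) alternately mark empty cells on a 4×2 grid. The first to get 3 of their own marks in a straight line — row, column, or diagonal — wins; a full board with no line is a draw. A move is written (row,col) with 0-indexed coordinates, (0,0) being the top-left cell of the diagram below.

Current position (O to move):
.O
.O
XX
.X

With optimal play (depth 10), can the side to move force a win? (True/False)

O winning at [.O/.O/XX/.X]: False

[.O/.O/XX/.X] O move#1: (0,0):+0/OO/.O/XX/.X*, (1,0):+0/.O/OO/XX/.X, (3,0):+0/.O/.O/XX/OX
[OO/.O/XX/.X] X move#2: (1,0):+0/OO/XO/XX/.X*, (3,0):+0/OO/.O/XX/XX
[OO/XO/XX/.X] O move#3: (3,0):+0/OO/XO/XX/OX*
[OO/XO/XX/OX] end (terminal +0, X#4); searched .O/.O/XX/.X to 10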